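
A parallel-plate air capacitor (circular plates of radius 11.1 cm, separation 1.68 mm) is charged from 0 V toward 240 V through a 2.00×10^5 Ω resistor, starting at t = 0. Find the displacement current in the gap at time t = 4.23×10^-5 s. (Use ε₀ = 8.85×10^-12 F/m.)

With C = ε₀A/d = (8.85×10^-12)(0.03871)/(1.68×10^-3) = 2.039×10^-10 F, the time constant is τ = RC = 4.078×10^-5 s, so t/τ = 1.037 and e^(−t/τ) = 0.3545.
I_d = I_cond = (V₀/R) e^(−t/τ) = (1.200×10^-3)(0.3545) = 4.25×10^-4 A.

4.25×10^-4 A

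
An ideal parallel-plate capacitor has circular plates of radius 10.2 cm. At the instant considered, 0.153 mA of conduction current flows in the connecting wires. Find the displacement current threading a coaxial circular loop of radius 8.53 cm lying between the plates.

1.07×10^-4 A

Between the plates the displacement current equals the wire current: I_d = 0.153 mA = 1.53×10^-4 A.
Since J_d is uniform, the enclosed fraction is (r/R)² = 0.6994, giving I_d,enc = 1.07×10^-4 A.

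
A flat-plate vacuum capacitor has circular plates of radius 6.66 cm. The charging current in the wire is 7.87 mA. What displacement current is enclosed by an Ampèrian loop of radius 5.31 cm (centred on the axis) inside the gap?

No conduction current crosses the gap, so I_d there equals the 7.87×10^-3 A in the leads.
The field is uniform, so I_d,enc = I_d (r/R)² = (7.87×10^-3)(5.31/6.66)² = 5.00×10^-3 A.

5.00×10^-3 A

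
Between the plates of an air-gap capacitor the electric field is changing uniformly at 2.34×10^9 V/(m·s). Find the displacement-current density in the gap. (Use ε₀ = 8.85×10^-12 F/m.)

J_d = ε₀ dE/dt = (8.85×10^-12)(2.34×10^9) = 0.0207 A/m².

0.0207 A/m²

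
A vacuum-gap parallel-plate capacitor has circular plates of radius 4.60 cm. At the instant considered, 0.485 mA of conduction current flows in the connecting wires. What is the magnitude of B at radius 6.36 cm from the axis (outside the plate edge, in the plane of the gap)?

1.53×10^-9 T

Between the plates the displacement current equals the wire current: I_d = 0.485 mA = 4.85×10^-4 A.
With r > R the enclosed displacement current is the full I_d; B = μ₀ I_d / (2πr) = 1.53×10^-9 T.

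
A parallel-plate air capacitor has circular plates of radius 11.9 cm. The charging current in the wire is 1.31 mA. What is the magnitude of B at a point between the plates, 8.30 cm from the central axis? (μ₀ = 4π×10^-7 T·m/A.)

By continuity the displacement current in the gap matches the conduction current: I_d = 1.31×10^-3 A.
∮B·dl = μ₀ I_d,enc with I_d,enc = I_d r²/R² = 6.373×10^-4 A; so B = μ₀ I_d,enc/(2πr) = 1.54×10^-9 T.

1.54×10^-9 T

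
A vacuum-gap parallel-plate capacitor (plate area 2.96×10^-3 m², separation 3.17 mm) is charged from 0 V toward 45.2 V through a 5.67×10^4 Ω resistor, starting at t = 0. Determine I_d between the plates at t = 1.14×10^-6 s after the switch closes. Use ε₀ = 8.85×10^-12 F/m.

7.00×10^-5 A

With C = ε₀A/d = (8.85×10^-12)(2.96×10^-3)/(3.17×10^-3) = 8.264×10^-12 F, the time constant is τ = RC = 4.686×10^-7 s, so t/τ = 2.433 and e^(−t/τ) = 0.08777.
I_d = I_cond = (V₀/R) e^(−t/τ) = (7.972×10^-4)(0.08777) = 7.00×10^-5 A.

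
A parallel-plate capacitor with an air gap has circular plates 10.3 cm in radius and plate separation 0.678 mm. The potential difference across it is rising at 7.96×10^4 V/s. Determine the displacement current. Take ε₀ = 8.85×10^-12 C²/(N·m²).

E = V/d so dE/dt = (dV/dt)/d = 1.174×10^8 V/(m·s), and I_d = ε₀ A dE/dt = (8.85×10^-12)(0.03333)(1.174×10^8) = 3.46×10^-5 A.

3.46×10^-5 A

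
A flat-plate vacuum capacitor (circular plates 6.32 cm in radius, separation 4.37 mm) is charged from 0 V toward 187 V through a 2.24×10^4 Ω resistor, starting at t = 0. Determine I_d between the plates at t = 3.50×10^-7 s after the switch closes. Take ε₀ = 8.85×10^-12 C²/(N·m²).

4.51×10^-3 A

C = ε₀A/d = (8.85×10^-12)(0.01255)/(4.37×10^-3) = 2.542×10^-11 F and τ = RC = 5.694×10^-7 s. I_d in the gap equals the RC charging current.
I_d(t) = (V₀/R) e^(−t/τ) = 8.348×10^-3 · e^(−0.6147) = 4.51×10^-3 A.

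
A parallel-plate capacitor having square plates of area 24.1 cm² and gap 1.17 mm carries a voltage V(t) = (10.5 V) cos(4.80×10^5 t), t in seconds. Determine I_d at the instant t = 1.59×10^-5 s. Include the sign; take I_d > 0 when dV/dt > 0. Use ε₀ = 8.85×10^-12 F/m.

-8.96×10^-5 A

dE/dt = (V₀ω/d)·−sin(ωt) with ωt = 7.632 rad: (10.5)(4.80×10^5)(-0.9755)/(1.17×10^-3) = -4.202×10^9 V/(m·s).
I_d = ε₀ A dE/dt = (8.85×10^-12)(2.41×10^-3)(-4.202×10^9) = -8.96×10^-5 A.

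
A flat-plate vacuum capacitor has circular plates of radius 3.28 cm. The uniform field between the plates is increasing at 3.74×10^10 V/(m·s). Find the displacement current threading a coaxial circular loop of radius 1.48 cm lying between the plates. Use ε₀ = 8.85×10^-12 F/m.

2.28×10^-4 A

Total displacement current: I_d = ε₀(πR²)(dE/dt) = (8.85×10^-12)(3.380×10^-3)(3.74×10^10) = 1.119×10^-3 A.
Since J_d is uniform, the enclosed fraction is (r/R)² = 0.2036, giving I_d,enc = 2.28×10^-4 A.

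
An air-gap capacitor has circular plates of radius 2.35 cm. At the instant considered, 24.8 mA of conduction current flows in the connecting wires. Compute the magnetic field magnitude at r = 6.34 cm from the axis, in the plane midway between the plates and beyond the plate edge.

By continuity the displacement current in the gap matches the conduction current: I_d = 0.0248 A.
For r ≥ R the full I_d is enclosed: B = μ₀ I_d/(2πr) = (4π×10^-7)(0.0248)/(2π·0.0634) = 7.82×10^-8 T.

7.82×10^-8 T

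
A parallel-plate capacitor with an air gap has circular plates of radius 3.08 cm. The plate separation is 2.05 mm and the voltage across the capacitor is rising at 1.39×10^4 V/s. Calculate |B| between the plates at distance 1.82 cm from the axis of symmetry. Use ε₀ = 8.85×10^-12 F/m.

6.86×10^-13 T

With E = V/d, dE/dt = 6.780×10^6 V/(m·s) and πR² = 2.980×10^-3 m², giving I_d = ε₀ πR² dE/dt = 1.788×10^-7 A.
An Ampèrian loop of radius r encloses a fraction (r/R)² of I_d. Then B·2πr = μ₀ I_d (r/R)², giving B = μ₀ I_d r/(2πR²) = 6.86×10^-13 T.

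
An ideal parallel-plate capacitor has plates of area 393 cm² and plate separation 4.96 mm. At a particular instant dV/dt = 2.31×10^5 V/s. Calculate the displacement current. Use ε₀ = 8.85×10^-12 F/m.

1.62×10^-5 A

The displacement current equals the charging current C dV/dt. With C = ε₀A/d = (8.85×10^-12)(0.0393)/(4.96×10^-3) = 7.012×10^-11 F, I_d = (7.012×10^-11)(2.31×10^5) = 1.62×10^-5 A.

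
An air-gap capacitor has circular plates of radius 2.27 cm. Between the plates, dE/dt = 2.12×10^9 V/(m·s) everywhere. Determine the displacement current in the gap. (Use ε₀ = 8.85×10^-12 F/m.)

3.04×10^-5 A

The displacement current is ε₀ times dΦ_E/dt = ε₀ A dE/dt = (8.85×10^-12)(1.619×10^-3)(2.12×10^9) = 3.04×10^-5 A.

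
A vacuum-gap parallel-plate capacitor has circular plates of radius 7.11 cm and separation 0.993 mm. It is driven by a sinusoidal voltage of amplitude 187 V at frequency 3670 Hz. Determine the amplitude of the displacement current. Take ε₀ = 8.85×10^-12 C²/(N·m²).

6.10×10^-4 A

C = ε₀A/d = (8.85×10^-12)(0.01588)/(9.93×10^-4) = 1.415×10^-10 F; ω = 2πf = 2.306×10^4 rad/s.
I_d = C dV/dt, so |I_d|_max = C V₀ ω = (1.415×10^-10)(187)(2.306×10^4) = 6.10×10^-4 A.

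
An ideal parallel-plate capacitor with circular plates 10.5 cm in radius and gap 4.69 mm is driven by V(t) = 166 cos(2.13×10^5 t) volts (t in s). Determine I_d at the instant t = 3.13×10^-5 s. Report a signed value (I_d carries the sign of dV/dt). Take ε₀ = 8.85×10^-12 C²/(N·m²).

dV/dt = (166)(2.13×10^5)·−sin(6.6669) = -1.324×10^7 V/s.
I_d = C dV/dt with C = ε₀A/d = (8.85×10^-12)(0.03464)/(4.69×10^-3) = 6.537×10^-11 F, so I_d = (6.537×10^-11)(-1.324×10^7) = -8.65×10^-4 A.

-8.65×10^-4 A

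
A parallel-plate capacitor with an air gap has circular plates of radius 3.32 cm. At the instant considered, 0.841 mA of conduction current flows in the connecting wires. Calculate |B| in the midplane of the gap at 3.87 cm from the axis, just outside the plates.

4.35×10^-9 T

By continuity the displacement current in the gap matches the conduction current: I_d = 8.41×10^-4 A.
For r ≥ R the full I_d is enclosed: B = μ₀ I_d/(2πr) = (4π×10^-7)(8.41×10^-4)/(2π·0.0387) = 4.35×10^-9 T.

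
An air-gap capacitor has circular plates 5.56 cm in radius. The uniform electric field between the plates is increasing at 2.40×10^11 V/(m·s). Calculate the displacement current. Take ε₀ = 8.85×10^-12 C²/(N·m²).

The displacement current is ε₀ times dΦ_E/dt = ε₀ A dE/dt = (8.85×10^-12)(9.712×10^-3)(2.40×10^11) = 0.0206 A.

0.0206 A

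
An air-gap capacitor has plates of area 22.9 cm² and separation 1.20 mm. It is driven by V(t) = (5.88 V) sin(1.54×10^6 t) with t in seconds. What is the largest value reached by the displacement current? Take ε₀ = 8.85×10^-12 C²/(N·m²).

1.53×10^-4 A

(dE/dt)_max = V₀ω/d = 7.546×10^9 V/(m·s); ω = 1.54×10^6 rad/s.
I_d,max = ε₀ A (dE/dt)_max = (8.85×10^-12)(2.29×10^-3)(7.546×10^9) = 1.53×10^-4 A.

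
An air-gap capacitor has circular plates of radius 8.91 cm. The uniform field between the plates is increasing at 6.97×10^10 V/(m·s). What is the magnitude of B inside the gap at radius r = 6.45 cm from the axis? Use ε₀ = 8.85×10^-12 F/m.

Through the whole plate area (πR² = 0.02494 m²), I_d = ε₀ πR² dE/dt = 0.01538 A.
An Ampèrian loop of radius r encloses a fraction (r/R)² of I_d. Then B·2πr = μ₀ I_d (r/R)², giving B = μ₀ I_d r/(2πR²) = 2.50×10^-8 T.

2.50×10^-8 T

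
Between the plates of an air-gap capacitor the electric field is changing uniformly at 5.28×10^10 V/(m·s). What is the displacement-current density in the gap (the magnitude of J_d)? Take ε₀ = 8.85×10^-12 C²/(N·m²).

The displacement-current density is ε₀ ∂E/∂t = (8.85×10^-12)(5.28×10^10) = 0.467 A/m².

0.467 A/m²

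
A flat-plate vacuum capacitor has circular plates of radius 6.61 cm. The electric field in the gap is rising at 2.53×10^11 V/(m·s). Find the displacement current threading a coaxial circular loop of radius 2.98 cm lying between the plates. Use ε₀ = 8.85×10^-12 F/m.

6.25×10^-3 A

Through the whole plate area (πR² = 0.01373 m²), I_d = ε₀ πR² dE/dt = 0.03074 A.
The field is uniform, so I_d,enc = I_d (r/R)² = (0.03074)(2.98/6.61)² = 6.25×10^-3 A.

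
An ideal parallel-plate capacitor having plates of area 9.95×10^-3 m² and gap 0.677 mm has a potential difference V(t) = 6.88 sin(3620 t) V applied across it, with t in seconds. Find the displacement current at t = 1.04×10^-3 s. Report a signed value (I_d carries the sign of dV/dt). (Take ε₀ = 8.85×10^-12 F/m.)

dV/dt = (6.88)(3620)·cos(3.7648) = -2.022×10^4 V/s.
I_d = C dV/dt with C = ε₀A/d = (8.85×10^-12)(9.95×10^-3)/(6.77×10^-4) = 1.301×10^-10 F, so I_d = (1.301×10^-10)(-2.022×10^4) = -2.63×10^-6 A.

-2.63×10^-6 A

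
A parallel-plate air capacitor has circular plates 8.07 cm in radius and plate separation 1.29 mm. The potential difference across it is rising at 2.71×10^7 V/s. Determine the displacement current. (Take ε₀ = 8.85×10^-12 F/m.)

3.80×10^-3 A

The displacement current equals the charging current C dV/dt. With C = ε₀A/d = (8.85×10^-12)(0.02046)/(1.29×10^-3) = 1.404×10^-10 F, I_d = (1.404×10^-10)(2.71×10^7) = 3.80×10^-3 A.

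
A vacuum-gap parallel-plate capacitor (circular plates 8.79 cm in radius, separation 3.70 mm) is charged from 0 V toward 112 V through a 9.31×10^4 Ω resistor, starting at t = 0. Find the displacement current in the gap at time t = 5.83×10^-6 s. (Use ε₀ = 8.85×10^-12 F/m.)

With C = ε₀A/d = (8.85×10^-12)(0.02427)/(3.70×10^-3) = 5.805×10^-11 F, the time constant is τ = RC = 5.404×10^-6 s, so t/τ = 1.079 and e^(−t/τ) = 0.3399.
I_d = I_cond = (V₀/R) e^(−t/τ) = (1.203×10^-3)(0.3399) = 4.09×10^-4 A.

4.09×10^-4 A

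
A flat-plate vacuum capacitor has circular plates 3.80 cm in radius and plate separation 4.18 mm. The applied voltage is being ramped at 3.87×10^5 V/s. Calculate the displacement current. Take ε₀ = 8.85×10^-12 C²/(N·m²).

The displacement current equals the charging current C dV/dt. With C = ε₀A/d = (8.85×10^-12)(4.536×10^-3)/(4.18×10^-3) = 9.604×10^-12 F, I_d = (9.604×10^-12)(3.87×10^5) = 3.72×10^-6 A.

3.72×10^-6 A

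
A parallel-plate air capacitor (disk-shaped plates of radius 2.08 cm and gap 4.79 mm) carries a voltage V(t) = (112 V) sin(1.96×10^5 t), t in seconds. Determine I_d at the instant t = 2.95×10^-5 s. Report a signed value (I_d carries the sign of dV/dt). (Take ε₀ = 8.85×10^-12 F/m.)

4.83×10^-5 A

C = ε₀A/d = (8.85×10^-12)(1.359×10^-3)/(4.79×10^-3) = 2.511×10^-12 F. dV/dt = V₀ω·cos(ωt); at ωt = 5.782 rad this factor is 0.8770.
I_d = C dV/dt = (2.511×10^-12)(112)(1.96×10^5)(0.8770) = 4.83×10^-5 A.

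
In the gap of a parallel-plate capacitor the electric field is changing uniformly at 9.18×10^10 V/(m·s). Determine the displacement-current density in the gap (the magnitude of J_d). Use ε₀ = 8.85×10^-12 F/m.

0.812 A/m²

J_d = ε₀ ∂E/∂t, so J_d = 0.812 A/m².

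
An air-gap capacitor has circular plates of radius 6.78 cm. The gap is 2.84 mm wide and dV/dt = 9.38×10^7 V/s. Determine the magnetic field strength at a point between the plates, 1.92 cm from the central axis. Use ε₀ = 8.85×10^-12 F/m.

3.53×10^-9 T

I_d = C dV/dt with C = ε₀πR²/d = 4.500×10^-11 F, so I_d = (4.500×10^-11)(9.38×10^7) = 4.221×10^-3 A.
For r < R the Ampère–Maxwell law gives B(2πr) = μ₀ I_d (r²/R²), so B = μ₀ I_d r/(2πR²) = (4π×10^-7)(4.221×10^-3)(0.0192)/(2π·0.0678²) = 3.53×10^-9 T.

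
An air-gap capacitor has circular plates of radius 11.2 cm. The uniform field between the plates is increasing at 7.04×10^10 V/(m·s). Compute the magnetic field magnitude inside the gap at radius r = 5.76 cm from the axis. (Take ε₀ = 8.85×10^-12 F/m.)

Through the whole plate area (πR² = 0.03941 m²), I_d = ε₀ πR² dE/dt = 0.02455 A.
An Ampèrian loop of radius r encloses a fraction (r/R)² of I_d. Then B·2πr = μ₀ I_d (r/R)², giving B = μ₀ I_d r/(2πR²) = 2.25×10^-8 T.

2.25×10^-8 T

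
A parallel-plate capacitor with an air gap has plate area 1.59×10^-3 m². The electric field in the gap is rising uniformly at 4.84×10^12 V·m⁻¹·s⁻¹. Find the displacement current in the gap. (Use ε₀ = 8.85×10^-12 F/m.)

0.0681 A

The displacement current is ε₀ times dΦ_E/dt = ε₀ A dE/dt = (8.85×10^-12)(1.59×10^-3)(4.84×10^12) = 0.0681 A.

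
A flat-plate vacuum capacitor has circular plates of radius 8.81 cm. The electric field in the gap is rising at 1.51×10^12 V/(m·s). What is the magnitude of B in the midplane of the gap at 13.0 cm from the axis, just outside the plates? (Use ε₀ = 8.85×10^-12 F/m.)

I_d = ε₀ dΦ_E/dt = ε₀ πR² (dE/dt) = (8.85×10^-12)(0.02438)(1.51×10^12) = 0.3258 A through the full plate area.
For r ≥ R the full I_d is enclosed: B = μ₀ I_d/(2πr) = (4π×10^-7)(0.3258)/(2π·0.130) = 5.01×10^-7 T.

5.01×10^-7 T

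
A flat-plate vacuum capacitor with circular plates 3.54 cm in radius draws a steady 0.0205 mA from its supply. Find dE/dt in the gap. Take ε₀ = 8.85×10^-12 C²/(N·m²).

5.88×10^8 V/(m·s)

By continuity, I_d in the gap equals the 0.0205 mA flowing in the wire.
Inverting I_d = ε₀ A dE/dt gives dE/dt = 2.05×10^-5 / (8.85×10^-12 · 3.937×10^-3) = 5.88×10^8 V/(m·s).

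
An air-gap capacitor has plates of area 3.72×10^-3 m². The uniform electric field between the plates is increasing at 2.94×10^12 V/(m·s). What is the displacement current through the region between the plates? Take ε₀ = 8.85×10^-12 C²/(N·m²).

I_d = ε₀ A (dE/dt) = (8.85×10^-12)(3.72×10^-3 m²)(2.94×10^12) = 0.0968 A.

0.0968 A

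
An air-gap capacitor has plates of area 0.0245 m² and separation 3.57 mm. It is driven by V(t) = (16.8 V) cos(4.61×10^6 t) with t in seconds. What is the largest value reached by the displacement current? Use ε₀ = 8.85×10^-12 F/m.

4.70×10^-3 A

The displacement current equals the conduction current C dV/dt, which peaks at C V₀ ω.
With C = ε₀A/d = (8.85×10^-12)(0.0245)/(3.57×10^-3) = 6.074×10^-11 F and ω = 4.61×10^6 rad/s, I_d,max = (6.074×10^-11)(16.8)(4.61×10^6) = 4.70×10^-3 A.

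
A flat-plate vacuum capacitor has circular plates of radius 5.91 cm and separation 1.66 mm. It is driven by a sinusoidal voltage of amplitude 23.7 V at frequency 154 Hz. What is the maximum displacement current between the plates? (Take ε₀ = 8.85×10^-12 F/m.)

1.34×10^-6 A

The displacement current equals the conduction current C dV/dt, which peaks at C V₀ ω.
With C = ε₀A/d = (8.85×10^-12)(0.01097)/(1.66×10^-3) = 5.848×10^-11 F and ω = 2πf = 967.6 rad/s, I_d,max = (5.848×10^-11)(23.7)(967.6) = 1.34×10^-6 A.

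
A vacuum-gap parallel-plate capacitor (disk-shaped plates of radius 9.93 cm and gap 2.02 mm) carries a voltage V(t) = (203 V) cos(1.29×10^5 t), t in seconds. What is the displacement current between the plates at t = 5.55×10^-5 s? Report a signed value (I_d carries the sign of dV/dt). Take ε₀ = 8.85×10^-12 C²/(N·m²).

C = ε₀A/d = (8.85×10^-12)(0.03098)/(2.02×10^-3) = 1.357×10^-10 F. dV/dt = V₀ω·−sin(ωt); at ωt = 7.1595 rad this factor is -0.7684.
I_d = C dV/dt = (1.357×10^-10)(203)(1.29×10^5)(-0.7684) = -2.73×10^-3 A.

-2.73×10^-3 A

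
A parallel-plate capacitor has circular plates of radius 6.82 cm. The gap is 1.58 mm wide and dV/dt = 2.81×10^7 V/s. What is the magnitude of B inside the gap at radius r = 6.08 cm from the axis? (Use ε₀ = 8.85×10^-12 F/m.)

With E = V/d, dE/dt = 1.778×10^10 V/(m·s) and πR² = 0.01461 m², giving I_d = ε₀ πR² dE/dt = 2.299×10^-3 A.
∮B·dl = μ₀ I_d,enc with I_d,enc = I_d r²/R² = 1.827×10^-3 A; so B = μ₀ I_d,enc/(2πr) = 6.01×10^-9 T.

6.01×10^-9 T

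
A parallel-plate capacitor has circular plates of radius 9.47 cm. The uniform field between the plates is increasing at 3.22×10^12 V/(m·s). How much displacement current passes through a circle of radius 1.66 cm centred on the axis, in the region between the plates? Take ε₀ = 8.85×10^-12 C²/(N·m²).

0.0247 A

I_d = ε₀ dΦ_E/dt = ε₀ πR² (dE/dt) = (8.85×10^-12)(0.02817)(3.22×10^12) = 0.8028 A through the full plate area.
Through an area πr² the displacement current is I_d·(πr²/πR²) = I_d (r/R)² = 0.0247 A.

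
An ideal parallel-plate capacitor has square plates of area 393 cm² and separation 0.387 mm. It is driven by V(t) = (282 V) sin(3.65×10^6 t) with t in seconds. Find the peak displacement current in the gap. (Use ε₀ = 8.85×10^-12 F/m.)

C = ε₀A/d = (8.85×10^-12)(0.0393)/(3.87×10^-4) = 8.987×10^-10 F; ω = 3.65×10^6 rad/s.
I_d = C dV/dt, so |I_d|_max = C V₀ ω = (8.987×10^-10)(282)(3.65×10^6) = 0.925 A.

0.925 A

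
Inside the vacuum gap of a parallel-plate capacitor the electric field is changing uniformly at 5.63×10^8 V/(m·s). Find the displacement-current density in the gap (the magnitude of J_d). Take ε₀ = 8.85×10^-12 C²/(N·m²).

The displacement-current density is ε₀ ∂E/∂t = (8.85×10^-12)(5.63×10^8) = 4.98×10^-3 A/m².

4.98×10^-3 A/m²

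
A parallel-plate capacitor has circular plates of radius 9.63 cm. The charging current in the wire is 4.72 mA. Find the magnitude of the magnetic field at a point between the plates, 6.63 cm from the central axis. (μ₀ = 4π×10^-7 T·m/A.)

Between the plates the displacement current equals the wire current: I_d = 4.72 mA = 4.72×10^-3 A.
An Ampèrian loop of radius r encloses a fraction (r/R)² of I_d. Then B·2πr = μ₀ I_d (r/R)², giving B = μ₀ I_d r/(2πR²) = 6.75×10^-9 T.

6.75×10^-9 T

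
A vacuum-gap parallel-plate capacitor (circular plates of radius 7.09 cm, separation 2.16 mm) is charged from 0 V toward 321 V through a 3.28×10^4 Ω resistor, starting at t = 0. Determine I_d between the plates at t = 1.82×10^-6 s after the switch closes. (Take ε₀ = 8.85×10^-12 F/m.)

C = ε₀A/d = (8.85×10^-12)(0.01579)/(2.16×10^-3) = 6.470×10^-11 F and τ = RC = 2.122×10^-6 s. I_d in the gap equals the RC charging current.
I_d(t) = (V₀/R) e^(−t/τ) = 9.787×10^-3 · e^(−0.8577) = 4.15×10^-3 A.

4.15×10^-3 A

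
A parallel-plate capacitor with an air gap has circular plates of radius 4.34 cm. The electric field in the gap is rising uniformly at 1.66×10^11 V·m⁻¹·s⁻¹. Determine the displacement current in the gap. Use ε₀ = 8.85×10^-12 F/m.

8.69×10^-3 A

The displacement current is ε₀ times dΦ_E/dt = ε₀ A dE/dt = (8.85×10^-12)(5.917×10^-3)(1.66×10^11) = 8.69×10^-3 A.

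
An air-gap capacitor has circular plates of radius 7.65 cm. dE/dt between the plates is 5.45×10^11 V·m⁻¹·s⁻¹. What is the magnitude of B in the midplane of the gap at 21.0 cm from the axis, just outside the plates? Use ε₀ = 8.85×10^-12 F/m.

Total displacement current: I_d = ε₀(πR²)(dE/dt) = (8.85×10^-12)(0.01839)(5.45×10^11) = 0.08870 A.
With r > R the enclosed displacement current is the full I_d; B = μ₀ I_d / (2πr) = 8.45×10^-8 T.

8.45×10^-8 T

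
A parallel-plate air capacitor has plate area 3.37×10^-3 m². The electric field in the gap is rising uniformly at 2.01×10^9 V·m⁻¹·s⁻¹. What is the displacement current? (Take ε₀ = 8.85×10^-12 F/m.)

With a uniform field, Φ_E = EA, so I_d = ε₀ A dE/dt = 5.99×10^-5 A.

5.99×10^-5 A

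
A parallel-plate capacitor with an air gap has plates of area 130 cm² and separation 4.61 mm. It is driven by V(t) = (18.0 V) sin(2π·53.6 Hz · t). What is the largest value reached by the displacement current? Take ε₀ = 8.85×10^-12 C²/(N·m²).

1.51×10^-7 A

C = ε₀A/d = (8.85×10^-12)(0.0130)/(4.61×10^-3) = 2.496×10^-11 F; ω = 2πf = 336.8 rad/s.
I_d = C dV/dt, so |I_d|_max = C V₀ ω = (2.496×10^-11)(18.0)(336.8) = 1.51×10^-7 A.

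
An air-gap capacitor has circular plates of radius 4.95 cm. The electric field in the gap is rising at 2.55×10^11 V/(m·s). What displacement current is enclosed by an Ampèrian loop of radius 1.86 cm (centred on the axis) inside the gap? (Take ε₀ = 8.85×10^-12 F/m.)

2.45×10^-3 A

Total displacement current: I_d = ε₀(πR²)(dE/dt) = (8.85×10^-12)(7.698×10^-3)(2.55×10^11) = 0.01737 A.
Since J_d is uniform, the enclosed fraction is (r/R)² = 0.1412, giving I_d,enc = 2.45×10^-3 A.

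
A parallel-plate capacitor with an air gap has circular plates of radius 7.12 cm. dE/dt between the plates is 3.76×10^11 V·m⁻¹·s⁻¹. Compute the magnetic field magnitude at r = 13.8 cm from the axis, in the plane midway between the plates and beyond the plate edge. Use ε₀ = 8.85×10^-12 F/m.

7.68×10^-8 T

I_d = ε₀ dΦ_E/dt = ε₀ πR² (dE/dt) = (8.85×10^-12)(0.01593)(3.76×10^11) = 0.05301 A through the full plate area.
With r > R the enclosed displacement current is the full I_d; B = μ₀ I_d / (2πr) = 7.68×10^-8 T.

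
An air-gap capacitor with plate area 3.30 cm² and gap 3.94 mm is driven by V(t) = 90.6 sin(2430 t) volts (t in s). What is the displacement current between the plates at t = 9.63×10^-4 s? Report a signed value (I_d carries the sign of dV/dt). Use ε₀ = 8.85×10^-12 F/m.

C = ε₀A/d = (8.85×10^-12)(3.30×10^-4)/(3.94×10^-3) = 7.412×10^-13 F. dV/dt = V₀ω·cos(ωt); at ωt = 2.34009 rad this factor is -0.6956.
I_d = C dV/dt = (7.412×10^-13)(90.6)(2430)(-0.6956) = -1.14×10^-7 A.

-1.14×10^-7 A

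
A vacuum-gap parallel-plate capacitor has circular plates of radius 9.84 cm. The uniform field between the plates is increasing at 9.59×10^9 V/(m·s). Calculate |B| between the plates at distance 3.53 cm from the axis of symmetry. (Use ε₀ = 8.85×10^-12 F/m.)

Through the whole plate area (πR² = 0.03042 m²), I_d = ε₀ πR² dE/dt = 2.582×10^-3 A.
∮B·dl = μ₀ I_d,enc with I_d,enc = I_d r²/R² = 3.323×10^-4 A; so B = μ₀ I_d,enc/(2πr) = 1.88×10^-9 T.

1.88×10^-9 T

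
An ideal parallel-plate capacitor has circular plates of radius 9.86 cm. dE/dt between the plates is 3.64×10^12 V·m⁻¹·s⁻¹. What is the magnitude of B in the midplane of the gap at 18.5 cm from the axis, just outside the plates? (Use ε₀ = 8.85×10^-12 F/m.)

Through the whole plate area (πR² = 0.03054 m²), I_d = ε₀ πR² dE/dt = 0.9838 A.
Outside the plates the loop encloses all of I_d, so B·2πr = μ₀ I_d and B = 1.06×10^-6 T.

1.06×10^-6 T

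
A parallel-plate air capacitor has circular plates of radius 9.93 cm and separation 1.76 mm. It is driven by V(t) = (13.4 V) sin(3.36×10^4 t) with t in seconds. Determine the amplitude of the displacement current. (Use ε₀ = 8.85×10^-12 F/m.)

The displacement current equals the conduction current C dV/dt, which peaks at C V₀ ω.
With C = ε₀A/d = (8.85×10^-12)(0.03098)/(1.76×10^-3) = 1.558×10^-10 F and ω = 3.36×10^4 rad/s, I_d,max = (1.558×10^-10)(13.4)(3.36×10^4) = 7.01×10^-5 A.

7.01×10^-5 A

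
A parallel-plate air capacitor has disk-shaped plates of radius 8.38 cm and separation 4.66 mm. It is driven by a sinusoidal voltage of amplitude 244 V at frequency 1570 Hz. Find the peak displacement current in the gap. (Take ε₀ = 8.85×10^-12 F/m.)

The displacement current equals the conduction current C dV/dt, which peaks at C V₀ ω.
With C = ε₀A/d = (8.85×10^-12)(0.02206)/(4.66×10^-3) = 4.190×10^-11 F and ω = 2πf = 9865 rad/s, I_d,max = (4.190×10^-11)(244)(9865) = 1.01×10^-4 A.

1.01×10^-4 A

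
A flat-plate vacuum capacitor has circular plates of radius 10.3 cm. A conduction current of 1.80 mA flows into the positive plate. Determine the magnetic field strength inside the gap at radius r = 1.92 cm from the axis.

No conduction current crosses the gap, so I_d there equals the 1.80×10^-3 A in the leads.
For r < R the Ampère–Maxwell law gives B(2πr) = μ₀ I_d (r²/R²), so B = μ₀ I_d r/(2πR²) = (4π×10^-7)(1.80×10^-3)(0.0192)/(2π·0.103²) = 6.52×10^-10 T.

6.52×10^-10 T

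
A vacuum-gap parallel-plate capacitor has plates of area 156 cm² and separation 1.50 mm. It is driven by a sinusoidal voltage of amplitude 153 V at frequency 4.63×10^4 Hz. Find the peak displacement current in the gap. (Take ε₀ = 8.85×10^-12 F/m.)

The displacement current equals the conduction current C dV/dt, which peaks at C V₀ ω.
With C = ε₀A/d = (8.85×10^-12)(0.0156)/(1.50×10^-3) = 9.204×10^-11 F and ω = 2πf = 2.909×10^5 rad/s, I_d,max = (9.204×10^-11)(153)(2.909×10^5) = 4.10×10^-3 A.

4.10×10^-3 A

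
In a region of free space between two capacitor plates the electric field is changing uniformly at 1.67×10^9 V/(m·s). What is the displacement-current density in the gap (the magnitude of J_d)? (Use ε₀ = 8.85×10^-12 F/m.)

0.0148 A/m²

J_d = ε₀ dE/dt = (8.85×10^-12)(1.67×10^9) = 0.0148 A/m².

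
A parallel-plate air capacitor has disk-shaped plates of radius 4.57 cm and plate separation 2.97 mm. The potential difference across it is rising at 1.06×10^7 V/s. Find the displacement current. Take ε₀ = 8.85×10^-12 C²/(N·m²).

The displacement current equals the charging current C dV/dt. With C = ε₀A/d = (8.85×10^-12)(6.561×10^-3)/(2.97×10^-3) = 1.955×10^-11 F, I_d = (1.955×10^-11)(1.06×10^7) = 2.07×10^-4 A.

2.07×10^-4 A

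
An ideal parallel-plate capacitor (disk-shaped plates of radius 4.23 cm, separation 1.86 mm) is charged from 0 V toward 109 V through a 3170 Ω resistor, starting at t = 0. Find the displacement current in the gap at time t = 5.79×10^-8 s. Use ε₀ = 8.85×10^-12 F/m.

With C = ε₀A/d = (8.85×10^-12)(5.621×10^-3)/(1.86×10^-3) = 2.675×10^-11 F, the time constant is τ = RC = 8.480×10^-8 s, so t/τ = 0.6828 and e^(−t/τ) = 0.5052.
I_d = I_cond = (V₀/R) e^(−t/τ) = (0.03438)(0.5052) = 0.0174 A.

0.0174 A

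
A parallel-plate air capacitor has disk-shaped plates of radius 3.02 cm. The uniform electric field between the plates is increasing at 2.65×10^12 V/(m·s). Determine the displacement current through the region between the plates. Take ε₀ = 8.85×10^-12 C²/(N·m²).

0.0672 A

I_d = ε₀ A (dE/dt) = (8.85×10^-12)(2.865×10^-3 m²)(2.65×10^12) = 0.0672 A.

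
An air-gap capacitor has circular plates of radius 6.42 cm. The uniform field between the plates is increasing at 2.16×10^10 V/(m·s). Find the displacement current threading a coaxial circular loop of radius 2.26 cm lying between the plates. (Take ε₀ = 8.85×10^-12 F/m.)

Through the whole plate area (πR² = 0.01295 m²), I_d = ε₀ πR² dE/dt = 2.476×10^-3 A.
Since J_d is uniform, the enclosed fraction is (r/R)² = 0.1239, giving I_d,enc = 3.07×10^-4 A.

3.07×10^-4 A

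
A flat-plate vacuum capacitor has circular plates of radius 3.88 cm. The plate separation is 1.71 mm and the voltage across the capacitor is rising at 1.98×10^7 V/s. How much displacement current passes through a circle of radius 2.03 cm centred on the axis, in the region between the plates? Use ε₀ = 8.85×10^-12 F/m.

1.33×10^-4 A

I_d = C dV/dt with C = ε₀πR²/d = 2.447×10^-11 F, so I_d = (2.447×10^-11)(1.98×10^7) = 4.845×10^-4 A.
Since J_d is uniform, the enclosed fraction is (r/R)² = 0.2737, giving I_d,enc = 1.33×10^-4 A.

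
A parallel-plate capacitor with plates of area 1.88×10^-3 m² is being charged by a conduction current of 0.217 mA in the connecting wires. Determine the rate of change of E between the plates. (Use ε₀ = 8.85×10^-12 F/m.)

The displacement current between the plates equals the conduction current, I_d = 0.217 mA.
Then dE/dt = I_d/(ε₀A) = 1.30×10^10 V/(m·s).

1.30×10^10 V/(m·s)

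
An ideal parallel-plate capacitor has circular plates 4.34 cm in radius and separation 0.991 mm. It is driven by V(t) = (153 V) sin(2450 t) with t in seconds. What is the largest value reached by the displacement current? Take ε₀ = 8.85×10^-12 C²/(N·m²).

C = ε₀A/d = (8.85×10^-12)(5.917×10^-3)/(9.91×10^-4) = 5.284×10^-11 F; ω = 2450 rad/s.
I_d = C dV/dt, so |I_d|_max = C V₀ ω = (5.284×10^-11)(153)(2450) = 1.98×10^-5 A.

1.98×10^-5 A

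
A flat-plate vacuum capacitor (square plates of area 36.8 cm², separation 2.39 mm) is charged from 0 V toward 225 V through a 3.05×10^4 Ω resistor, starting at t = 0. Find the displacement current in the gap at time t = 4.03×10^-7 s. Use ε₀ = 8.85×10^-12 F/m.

2.80×10^-3 A

C = ε₀A/d = (8.85×10^-12)(3.68×10^-3)/(2.39×10^-3) = 1.363×10^-11 F and τ = RC = 4.157×10^-7 s. I_d in the gap equals the RC charging current.
I_d(t) = (V₀/R) e^(−t/τ) = 7.377×10^-3 · e^(−0.9694) = 2.80×10^-3 A.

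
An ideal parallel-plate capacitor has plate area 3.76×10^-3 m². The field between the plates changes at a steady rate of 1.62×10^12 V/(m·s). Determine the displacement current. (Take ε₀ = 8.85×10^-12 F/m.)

I_d = ε₀ A (dE/dt) = (8.85×10^-12)(3.76×10^-3 m²)(1.62×10^12) = 0.0539 A.

0.0539 A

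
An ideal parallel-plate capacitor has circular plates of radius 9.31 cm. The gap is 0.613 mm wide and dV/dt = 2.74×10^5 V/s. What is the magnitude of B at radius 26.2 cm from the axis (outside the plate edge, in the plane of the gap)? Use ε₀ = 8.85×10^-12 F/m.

With E = V/d, dE/dt = 4.470×10^8 V/(m·s) and πR² = 0.02723 m², giving I_d = ε₀ πR² dE/dt = 1.077×10^-4 A.
Outside the plates the loop encloses all of I_d, so B·2πr = μ₀ I_d and B = 8.22×10^-11 T.

8.22×10^-11 T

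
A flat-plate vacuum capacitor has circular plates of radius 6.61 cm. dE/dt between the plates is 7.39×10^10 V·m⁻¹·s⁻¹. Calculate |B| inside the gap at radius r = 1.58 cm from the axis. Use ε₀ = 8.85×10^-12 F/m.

I_d = ε₀ dΦ_E/dt = ε₀ πR² (dE/dt) = (8.85×10^-12)(0.01373)(7.39×10^10) = 8.980×10^-3 A through the full plate area.
An Ampèrian loop of radius r encloses a fraction (r/R)² of I_d. Then B·2πr = μ₀ I_d (r/R)², giving B = μ₀ I_d r/(2πR²) = 6.49×10^-9 T.

6.49×10^-9 T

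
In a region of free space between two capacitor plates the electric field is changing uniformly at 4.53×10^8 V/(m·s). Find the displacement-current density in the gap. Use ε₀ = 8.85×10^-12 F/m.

J_d = ε₀ dE/dt = (8.85×10^-12)(4.53×10^8) = 4.01×10^-3 A/m².

4.01×10^-3 A/m²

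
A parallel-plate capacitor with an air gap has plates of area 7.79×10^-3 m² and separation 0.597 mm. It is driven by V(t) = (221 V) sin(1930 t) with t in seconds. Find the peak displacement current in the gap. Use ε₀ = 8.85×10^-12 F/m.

4.93×10^-5 A

The displacement current equals the conduction current C dV/dt, which peaks at C V₀ ω.
With C = ε₀A/d = (8.85×10^-12)(7.79×10^-3)/(5.97×10^-4) = 1.155×10^-10 F and ω = 1930 rad/s, I_d,max = (1.155×10^-10)(221)(1930) = 4.93×10^-5 A.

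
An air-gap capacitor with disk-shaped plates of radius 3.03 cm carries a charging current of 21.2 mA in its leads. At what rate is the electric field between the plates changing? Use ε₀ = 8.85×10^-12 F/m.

The displacement current between the plates equals the conduction current, I_d = 21.2 mA.
Since I_d = ε₀ A dE/dt, dE/dt = I_d/(ε₀A) = (0.0212)/((8.85×10^-12)(2.884×10^-3)) = 8.31×10^11 V/(m·s).

8.31×10^11 V/(m·s)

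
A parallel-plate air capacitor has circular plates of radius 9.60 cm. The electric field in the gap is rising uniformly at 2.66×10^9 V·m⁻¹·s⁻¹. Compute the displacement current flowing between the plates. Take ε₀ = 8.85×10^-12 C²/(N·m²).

6.82×10^-4 A

With a uniform field, Φ_E = EA, so I_d = ε₀ A dE/dt = 6.82×10^-4 A.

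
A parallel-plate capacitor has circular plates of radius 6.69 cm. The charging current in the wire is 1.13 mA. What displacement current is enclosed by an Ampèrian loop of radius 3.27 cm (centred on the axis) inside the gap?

No conduction current crosses the gap, so I_d there equals the 1.13×10^-3 A in the leads.
Through an area πr² the displacement current is I_d·(πr²/πR²) = I_d (r/R)² = 2.70×10^-4 A.

2.70×10^-4 A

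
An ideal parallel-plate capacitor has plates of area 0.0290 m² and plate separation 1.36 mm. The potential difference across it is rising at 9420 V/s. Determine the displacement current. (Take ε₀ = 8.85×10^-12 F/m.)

The field between the plates is E = V/d, so dE/dt = (9420)/(1.36×10^-3 m) = 6.926×10^6 V/(m·s).
I_d = ε₀ A (dE/dt) = (8.85×10^-12)(0.0290)(6.926×10^6) = 1.78×10^-6 A.

1.78×10^-6 A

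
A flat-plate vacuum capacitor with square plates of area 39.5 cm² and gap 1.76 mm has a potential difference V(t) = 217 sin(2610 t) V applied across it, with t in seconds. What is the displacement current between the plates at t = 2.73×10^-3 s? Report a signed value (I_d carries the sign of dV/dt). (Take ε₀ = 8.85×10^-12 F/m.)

7.49×10^-6 A

dV/dt = (217)(2610)·cos(7.1253) = 3.771×10^5 V/s.
I_d = C dV/dt with C = ε₀A/d = (8.85×10^-12)(3.95×10^-3)/(1.76×10^-3) = 1.986×10^-11 F, so I_d = (1.986×10^-11)(3.771×10^5) = 7.49×10^-6 A.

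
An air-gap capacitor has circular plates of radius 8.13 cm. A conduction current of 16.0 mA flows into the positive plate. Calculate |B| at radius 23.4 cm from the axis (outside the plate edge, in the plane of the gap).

By continuity the displacement current in the gap matches the conduction current: I_d = 0.0160 A.
With r > R the enclosed displacement current is the full I_d; B = μ₀ I_d / (2πr) = 1.37×10^-8 T.

1.37×10^-8 T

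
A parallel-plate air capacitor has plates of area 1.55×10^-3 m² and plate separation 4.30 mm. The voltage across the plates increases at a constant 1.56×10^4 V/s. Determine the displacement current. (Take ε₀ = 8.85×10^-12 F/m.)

4.98×10^-8 A

The field between the plates is E = V/d, so dE/dt = (1.56×10^4)/(4.30×10^-3 m) = 3.628×10^6 V/(m·s).
I_d = ε₀ A (dE/dt) = (8.85×10^-12)(1.55×10^-3)(3.628×10^6) = 4.98×10^-8 A.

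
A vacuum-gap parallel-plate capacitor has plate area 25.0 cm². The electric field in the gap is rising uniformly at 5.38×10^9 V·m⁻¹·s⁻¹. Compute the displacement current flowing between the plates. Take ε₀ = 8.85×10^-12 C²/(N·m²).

I_d = ε₀ A (dE/dt) = (8.85×10^-12)(2.50×10^-3 m²)(5.38×10^9) = 1.19×10^-4 A.

1.19×10^-4 A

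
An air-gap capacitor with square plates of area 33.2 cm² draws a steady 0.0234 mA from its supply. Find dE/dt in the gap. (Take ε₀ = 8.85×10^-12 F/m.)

Charge continuity gives I_d = I = 2.34×10^-5 A between the plates.
Since I_d = ε₀ A dE/dt, dE/dt = I_d/(ε₀A) = (2.34×10^-5)/((8.85×10^-12)(3.32×10^-3)) = 7.96×10^8 V/(m·s).

7.96×10^8 V/(m·s)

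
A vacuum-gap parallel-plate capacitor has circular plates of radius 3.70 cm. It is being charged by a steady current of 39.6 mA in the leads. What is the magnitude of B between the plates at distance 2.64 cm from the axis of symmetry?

1.53×10^-7 T

Between the plates the displacement current equals the wire current: I_d = 39.6 mA = 0.0396 A.
∮B·dl = μ₀ I_d,enc with I_d,enc = I_d r²/R² = 0.02016 A; so B = μ₀ I_d,enc/(2πr) = 1.53×10^-7 T.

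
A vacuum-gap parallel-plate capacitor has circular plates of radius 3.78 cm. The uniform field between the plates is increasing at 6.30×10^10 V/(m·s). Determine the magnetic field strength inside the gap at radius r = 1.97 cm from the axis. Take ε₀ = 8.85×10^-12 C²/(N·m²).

I_d = ε₀ dΦ_E/dt = ε₀ πR² (dE/dt) = (8.85×10^-12)(4.489×10^-3)(6.30×10^10) = 2.503×10^-3 A through the full plate area.
∮B·dl = μ₀ I_d,enc with I_d,enc = I_d r²/R² = 6.798×10^-4 A; so B = μ₀ I_d,enc/(2πr) = 6.90×10^-9 T.

6.90×10^-9 T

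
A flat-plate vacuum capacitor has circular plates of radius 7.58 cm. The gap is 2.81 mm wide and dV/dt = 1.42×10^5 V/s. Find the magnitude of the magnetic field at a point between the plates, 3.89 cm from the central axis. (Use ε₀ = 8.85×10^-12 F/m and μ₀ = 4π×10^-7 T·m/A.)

dE/dt = (dV/dt)/d = 5.053×10^7 V/(m·s); I_d = ε₀(πR²)(dE/dt) = (8.85×10^-12)(0.01805)(5.053×10^7) = 8.072×10^-6 A.
∮B·dl = μ₀ I_d,enc with I_d,enc = I_d r²/R² = 2.126×10^-6 A; so B = μ₀ I_d,enc/(2πr) = 1.09×10^-11 T.

1.09×10^-11 T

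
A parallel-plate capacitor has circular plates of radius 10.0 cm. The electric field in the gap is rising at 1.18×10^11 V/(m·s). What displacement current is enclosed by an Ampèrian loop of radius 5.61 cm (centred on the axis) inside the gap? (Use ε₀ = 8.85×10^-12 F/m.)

Through the whole plate area (πR² = 0.03142 m²), I_d = ε₀ πR² dE/dt = 0.03281 A.
The field is uniform, so I_d,enc = I_d (r/R)² = (0.03281)(5.61/10.0)² = 0.0103 A.

0.0103 A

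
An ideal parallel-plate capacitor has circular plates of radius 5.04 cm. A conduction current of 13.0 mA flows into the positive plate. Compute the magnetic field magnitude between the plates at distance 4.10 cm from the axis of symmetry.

By continuity the displacement current in the gap matches the conduction current: I_d = 0.0130 A.
∮B·dl = μ₀ I_d,enc with I_d,enc = I_d r²/R² = 8.603×10^-3 A; so B = μ₀ I_d,enc/(2πr) = 4.20×10^-8 T.

4.20×10^-8 T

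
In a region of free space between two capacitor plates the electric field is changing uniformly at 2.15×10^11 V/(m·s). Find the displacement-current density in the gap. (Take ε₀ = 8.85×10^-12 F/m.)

1.90 A/m²

J_d = ε₀ ∂E/∂t, so J_d = 1.90 A/m².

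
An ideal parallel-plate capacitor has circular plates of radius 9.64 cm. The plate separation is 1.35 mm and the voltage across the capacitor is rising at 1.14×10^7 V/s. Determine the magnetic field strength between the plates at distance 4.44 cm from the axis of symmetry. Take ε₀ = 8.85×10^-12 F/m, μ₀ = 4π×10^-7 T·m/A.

2.08×10^-9 T

With E = V/d, dE/dt = 8.444×10^9 V/(m·s) and πR² = 0.02919 m², giving I_d = ε₀ πR² dE/dt = 2.181×10^-3 A.
For r < R the Ampère–Maxwell law gives B(2πr) = μ₀ I_d (r²/R²), so B = μ₀ I_d r/(2πR²) = (4π×10^-7)(2.181×10^-3)(0.0444)/(2π·0.0964²) = 2.08×10^-9 T.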